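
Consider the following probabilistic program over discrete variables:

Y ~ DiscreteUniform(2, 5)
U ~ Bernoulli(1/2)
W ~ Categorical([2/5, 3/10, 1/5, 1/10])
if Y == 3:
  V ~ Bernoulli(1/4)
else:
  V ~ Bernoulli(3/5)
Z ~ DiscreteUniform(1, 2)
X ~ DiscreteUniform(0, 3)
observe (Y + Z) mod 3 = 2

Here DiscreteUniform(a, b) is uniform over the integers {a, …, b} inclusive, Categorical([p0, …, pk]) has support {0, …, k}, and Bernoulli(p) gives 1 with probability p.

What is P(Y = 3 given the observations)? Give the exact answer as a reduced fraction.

P(Y = 3 | obs) = 1/2

Enumerate traces; 128 have nonzero weight after conditioning:
  (Y=3, U=0, W=0, V=0, Z=2, X=0) weight 3/640
  (Y=3, U=0, W=0, V=0, Z=2, X=1) weight 3/640
  (Y=3, U=0, W=0, V=0, Z=2, X=2) weight 3/640
  (Y=3, U=0, W=0, V=0, Z=2, X=3) weight 3/640
  (Y=3, U=0, W=0, V=1, Z=2, X=0) weight 1/640
  (Y=3, U=0, W=0, V=1, Z=2, X=1) weight 1/640
  (Y=3, U=0, W=0, V=1, Z=2, X=2) weight 1/640
  (Y=3, U=0, W=0, V=1, Z=2, X=3) weight 1/640
  (Y=4, U=0, W=0, V=0, Z=1, X=0) weight 1/400
  … 119 more
Group by Y:
  weight(Y=3) = 1/8
  weight(Y=4) = 1/8
Total weight = 1/8 + 1/8 = 1/4
P(Y=3 | obs) = 1/8 / 1/4 = 1/2
P(Y=4 | obs) = 1/8 / 1/4 = 1/2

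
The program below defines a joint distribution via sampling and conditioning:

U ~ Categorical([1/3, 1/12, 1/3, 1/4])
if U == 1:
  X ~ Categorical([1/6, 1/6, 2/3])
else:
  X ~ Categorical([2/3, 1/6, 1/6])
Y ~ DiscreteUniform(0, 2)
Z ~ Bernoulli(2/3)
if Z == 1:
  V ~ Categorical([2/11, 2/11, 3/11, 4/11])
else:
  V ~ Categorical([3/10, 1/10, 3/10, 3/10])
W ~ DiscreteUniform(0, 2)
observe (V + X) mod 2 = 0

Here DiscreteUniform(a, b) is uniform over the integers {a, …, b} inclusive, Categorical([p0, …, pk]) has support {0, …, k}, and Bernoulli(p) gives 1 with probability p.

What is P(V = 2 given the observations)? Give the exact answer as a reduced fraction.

P(V = 2 | obs) = 465/994

Enumerate traces; 432 have nonzero weight after conditioning:
  (U=0, X=0, Y=0, Z=0, V=0, W=0) weight 1/405
  (U=0, X=0, Y=0, Z=0, V=0, W=1) weight 1/405
  (U=0, X=0, Y=0, Z=0, V=0, W=2) weight 1/405
  (U=0, X=0, Y=0, Z=0, V=2, W=0) weight 1/405
  (U=0, X=0, Y=0, Z=0, V=2, W=1) weight 1/405
  (U=0, X=0, Y=0, Z=0, V=2, W=2) weight 1/405
  (U=0, X=0, Y=0, Z=1, V=0, W=0) weight 8/2673
  (U=0, X=0, Y=0, Z=1, V=0, W=1) weight 8/2673
  (U=0, X=1, Y=0, Z=0, V=1, W=0) weight 1/4860
  (U=0, X=1, Y=0, Z=0, V=3, W=0) weight 1/1620
  … 422 more
Group by V:
  weight(V=0) = 73/396
  weight(V=1) = 17/660
  weight(V=2) = 31/132
  weight(V=3) = 113/1980
Total weight = 73/396 + 17/660 + 31/132 + 113/1980 = 497/990
P(V=0 | obs) = 73/396 / 497/990 = 365/994
P(V=1 | obs) = 17/660 / 497/990 = 51/994
P(V=2 | obs) = 31/132 / 497/990 = 465/994
P(V=3 | obs) = 113/1980 / 497/990 = 113/994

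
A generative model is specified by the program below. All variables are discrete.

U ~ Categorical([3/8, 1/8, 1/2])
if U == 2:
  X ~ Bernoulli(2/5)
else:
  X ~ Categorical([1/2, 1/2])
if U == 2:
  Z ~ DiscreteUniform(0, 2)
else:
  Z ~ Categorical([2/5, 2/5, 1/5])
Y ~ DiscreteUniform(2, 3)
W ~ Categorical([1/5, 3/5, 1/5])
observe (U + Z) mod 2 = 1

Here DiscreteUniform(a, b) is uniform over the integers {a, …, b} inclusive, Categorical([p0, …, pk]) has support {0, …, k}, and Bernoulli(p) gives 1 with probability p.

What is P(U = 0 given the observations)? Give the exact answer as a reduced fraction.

Enumerate traces; 48 have nonzero weight after conditioning:
  (U=0, X=0, Z=1, Y=2, W=0) weight 3/400
  (U=0, X=0, Z=1, Y=2, W=1) weight 9/400
  (U=0, X=0, Z=1, Y=2, W=2) weight 3/400
  (U=0, X=0, Z=1, Y=3, W=0) weight 3/400
  (U=0, X=0, Z=1, Y=3, W=1) weight 9/400
  (U=0, X=0, Z=1, Y=3, W=2) weight 3/400
  (U=0, X=1, Z=1, Y=2, W=0) weight 3/400
  (U=0, X=1, Z=1, Y=2, W=1) weight 9/400
  (U=1, X=0, Z=0, Y=2, W=0) weight 1/400
  (U=2, X=0, Z=1, Y=2, W=0) weight 1/100
  … 38 more
Group by U:
  weight(U=0) = 3/20
  weight(U=1) = 3/40
  weight(U=2) = 1/6
Total weight = 3/20 + 3/40 + 1/6 = 47/120
P(U=0 | obs) = 3/20 / 47/120 = 18/47
P(U=1 | obs) = 3/40 / 47/120 = 9/47
P(U=2 | obs) = 1/6 / 47/120 = 20/47

P(U = 0 | obs) = 18/47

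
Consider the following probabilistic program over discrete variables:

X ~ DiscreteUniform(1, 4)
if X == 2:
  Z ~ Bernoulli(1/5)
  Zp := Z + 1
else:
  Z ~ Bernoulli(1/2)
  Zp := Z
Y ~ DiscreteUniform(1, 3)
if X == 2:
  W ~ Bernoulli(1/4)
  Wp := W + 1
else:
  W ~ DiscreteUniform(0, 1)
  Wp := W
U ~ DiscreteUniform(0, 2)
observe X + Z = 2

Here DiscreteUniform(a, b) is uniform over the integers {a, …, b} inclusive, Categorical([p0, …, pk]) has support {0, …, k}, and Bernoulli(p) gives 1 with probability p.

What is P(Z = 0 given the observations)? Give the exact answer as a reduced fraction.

P(Z = 0 | obs) = 8/13

Enumerate traces; 36 have nonzero weight after conditioning:
  (X=1, Z=1, Y=1, W=0, U=0) weight 1/144
  (X=1, Z=1, Y=1, W=0, U=1) weight 1/144
  (X=1, Z=1, Y=1, W=0, U=2) weight 1/144
  (X=1, Z=1, Y=1, W=1, U=0) weight 1/144
  (X=1, Z=1, Y=1, W=1, U=1) weight 1/144
  (X=1, Z=1, Y=1, W=1, U=2) weight 1/144
  (X=1, Z=1, Y=2, W=0, U=0) weight 1/144
  (X=1, Z=1, Y=2, W=0, U=1) weight 1/144
  (X=2, Z=0, Y=1, W=0, U=0) weight 1/60
  … 27 more
Group by Z:
  weight(Z=0) = 1/5
  weight(Z=1) = 1/8
Total weight = 1/5 + 1/8 = 13/40
P(Z=0 | obs) = 1/5 / 13/40 = 8/13
P(Z=1 | obs) = 1/8 / 13/40 = 5/13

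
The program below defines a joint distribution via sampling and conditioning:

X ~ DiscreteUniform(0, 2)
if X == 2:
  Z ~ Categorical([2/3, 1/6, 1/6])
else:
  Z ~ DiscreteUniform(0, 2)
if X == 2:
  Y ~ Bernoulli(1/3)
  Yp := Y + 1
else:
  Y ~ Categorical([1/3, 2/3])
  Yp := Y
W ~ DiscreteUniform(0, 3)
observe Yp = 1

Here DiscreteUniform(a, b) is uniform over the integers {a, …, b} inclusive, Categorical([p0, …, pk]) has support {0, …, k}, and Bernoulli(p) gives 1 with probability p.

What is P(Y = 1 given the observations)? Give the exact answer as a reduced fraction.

P(Y = 1 | obs) = 2/3

Enumerate traces; 36 have nonzero weight after conditioning:
  (X=0, Z=0, Y=1, W=0) weight 1/54
  (X=0, Z=0, Y=1, W=1) weight 1/54
  (X=0, Z=0, Y=1, W=2) weight 1/54
  (X=0, Z=0, Y=1, W=3) weight 1/54
  (X=0, Z=1, Y=1, W=0) weight 1/54
  (X=0, Z=1, Y=1, W=1) weight 1/54
  (X=0, Z=1, Y=1, W=2) weight 1/54
  (X=0, Z=1, Y=1, W=3) weight 1/54
  (X=2, Z=0, Y=0, W=0) weight 1/27
  … 27 more
Group by Y:
  weight(Y=0) = 2/9
  weight(Y=1) = 4/9
Total weight = 2/9 + 4/9 = 2/3
P(Y=0 | obs) = 2/9 / 2/3 = 1/3
P(Y=1 | obs) = 4/9 / 2/3 = 2/3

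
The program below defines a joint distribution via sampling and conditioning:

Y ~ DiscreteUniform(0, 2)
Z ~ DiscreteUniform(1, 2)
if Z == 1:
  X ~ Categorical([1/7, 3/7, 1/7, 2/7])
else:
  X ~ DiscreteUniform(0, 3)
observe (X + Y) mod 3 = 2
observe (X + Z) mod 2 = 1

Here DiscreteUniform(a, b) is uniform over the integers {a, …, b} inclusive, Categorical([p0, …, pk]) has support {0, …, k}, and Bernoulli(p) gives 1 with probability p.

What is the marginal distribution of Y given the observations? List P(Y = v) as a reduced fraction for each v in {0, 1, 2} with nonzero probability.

P(Y=0) = 2/11, P(Y=1) = 7/22, P(Y=2) = 1/2

Enumerate traces; 4 have nonzero weight after conditioning:
  (Y=0, Z=1, X=2) weight 1/42
  (Y=1, Z=2, X=1) weight 1/24
  (Y=2, Z=1, X=0) weight 1/42
  (Y=2, Z=2, X=3) weight 1/24
Group by Y:
  weight(Y=0) = 1/42
  weight(Y=1) = 1/24
  weight(Y=2) = 11/168
Total weight = 1/42 + 1/24 + 11/168 = 11/84
P(Y=0 | obs) = 1/42 / 11/84 = 2/11
P(Y=1 | obs) = 1/24 / 11/84 = 7/22
P(Y=2 | obs) = 11/168 / 11/84 = 1/2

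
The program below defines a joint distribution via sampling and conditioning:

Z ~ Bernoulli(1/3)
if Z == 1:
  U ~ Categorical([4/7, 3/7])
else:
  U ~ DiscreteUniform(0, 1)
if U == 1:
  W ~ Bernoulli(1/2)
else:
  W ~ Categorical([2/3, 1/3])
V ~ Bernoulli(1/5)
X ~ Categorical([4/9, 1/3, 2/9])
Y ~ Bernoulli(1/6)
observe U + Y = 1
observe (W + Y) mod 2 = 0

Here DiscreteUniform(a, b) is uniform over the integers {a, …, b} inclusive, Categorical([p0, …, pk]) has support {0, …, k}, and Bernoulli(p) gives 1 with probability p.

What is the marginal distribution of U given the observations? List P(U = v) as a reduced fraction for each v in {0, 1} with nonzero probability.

Enumerate traces; 24 have nonzero weight after conditioning:
  (Z=0, U=0, W=1, V=0, X=0, Y=1) weight 8/1215
  (Z=0, U=0, W=1, V=0, X=1, Y=1) weight 2/405
  (Z=0, U=0, W=1, V=0, X=2, Y=1) weight 4/1215
  (Z=0, U=0, W=1, V=1, X=0, Y=1) weight 2/1215
  (Z=0, U=0, W=1, V=1, X=1, Y=1) weight 1/810
  (Z=0, U=0, W=1, V=1, X=2, Y=1) weight 1/1215
  (Z=0, U=1, W=0, V=0, X=0, Y=0) weight 4/81
  (Z=0, U=1, W=0, V=0, X=1, Y=0) weight 1/27
  … 16 more
Group by U:
  weight(U=0) = 11/378
  weight(U=1) = 25/126
Total weight = 11/378 + 25/126 = 43/189
P(U=0 | obs) = 11/378 / 43/189 = 11/86
P(U=1 | obs) = 25/126 / 43/189 = 75/86

P(U=0) = 11/86, P(U=1) = 75/86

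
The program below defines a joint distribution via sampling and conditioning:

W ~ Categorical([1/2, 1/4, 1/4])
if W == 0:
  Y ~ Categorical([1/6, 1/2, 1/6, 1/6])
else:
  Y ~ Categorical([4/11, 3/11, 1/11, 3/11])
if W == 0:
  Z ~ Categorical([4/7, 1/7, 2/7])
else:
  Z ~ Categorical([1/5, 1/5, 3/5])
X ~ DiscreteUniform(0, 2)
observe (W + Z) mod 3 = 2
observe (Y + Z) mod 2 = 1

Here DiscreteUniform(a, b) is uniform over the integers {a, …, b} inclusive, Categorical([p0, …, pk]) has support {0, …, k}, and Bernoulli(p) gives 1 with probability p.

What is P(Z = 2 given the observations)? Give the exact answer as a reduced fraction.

Enumerate traces; 18 have nonzero weight after conditioning:
  (W=0, Y=1, Z=2, X=0) weight 1/42
  (W=0, Y=1, Z=2, X=1) weight 1/42
  (W=0, Y=1, Z=2, X=2) weight 1/42
  (W=0, Y=3, Z=2, X=0) weight 1/126
  (W=0, Y=3, Z=2, X=1) weight 1/126
  (W=0, Y=3, Z=2, X=2) weight 1/126
  (W=1, Y=0, Z=1, X=0) weight 1/165
  (W=1, Y=0, Z=1, X=1) weight 1/165
  (W=2, Y=1, Z=0, X=0) weight 1/220
  … 9 more
Group by Z:
  weight(Z=0) = 3/110
  weight(Z=1) = 1/44
  weight(Z=2) = 2/21
Total weight = 3/110 + 1/44 + 2/21 = 61/420
P(Z=0 | obs) = 3/110 / 61/420 = 126/671
P(Z=1 | obs) = 1/44 / 61/420 = 105/671
P(Z=2 | obs) = 2/21 / 61/420 = 40/61

P(Z = 2 | obs) = 40/61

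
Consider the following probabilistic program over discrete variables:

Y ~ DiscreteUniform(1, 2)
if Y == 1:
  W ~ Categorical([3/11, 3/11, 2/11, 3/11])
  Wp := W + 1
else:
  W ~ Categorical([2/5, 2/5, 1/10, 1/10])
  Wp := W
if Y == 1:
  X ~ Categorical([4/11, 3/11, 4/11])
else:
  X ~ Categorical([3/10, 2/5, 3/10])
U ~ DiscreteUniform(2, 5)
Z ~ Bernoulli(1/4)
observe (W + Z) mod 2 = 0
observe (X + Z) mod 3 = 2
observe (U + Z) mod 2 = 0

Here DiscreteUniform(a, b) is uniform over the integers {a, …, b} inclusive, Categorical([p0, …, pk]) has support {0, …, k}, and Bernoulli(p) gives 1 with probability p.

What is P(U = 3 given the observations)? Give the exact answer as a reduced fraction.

P(U = 3 | obs) = 422/3133

Enumerate traces; 16 have nonzero weight after conditioning:
  (Y=1, W=0, X=2, U=2, Z=0) weight 9/968
  (Y=1, W=0, X=2, U=4, Z=0) weight 9/968
  (Y=1, W=1, X=1, U=3, Z=1) weight 9/3872
  (Y=1, W=1, X=1, U=5, Z=1) weight 9/3872
  (Y=1, W=2, X=2, U=2, Z=0) weight 3/484
  (Y=1, W=2, X=2, U=4, Z=0) weight 3/484
  (Y=1, W=3, X=1, U=3, Z=1) weight 9/3872
  (Y=1, W=3, X=1, U=5, Z=1) weight 9/3872
  … 8 more
Group by U:
  weight(U=2) = 2289/77440
  weight(U=3) = 211/19360
  weight(U=4) = 2289/77440
  weight(U=5) = 211/19360
Total weight = 2289/77440 + 211/19360 + 2289/77440 + 211/19360 = 3133/38720
P(U=2 | obs) = 2289/77440 / 3133/38720 = 2289/6266
P(U=3 | obs) = 211/19360 / 3133/38720 = 422/3133
P(U=4 | obs) = 2289/77440 / 3133/38720 = 2289/6266
P(U=5 | obs) = 211/19360 / 3133/38720 = 422/3133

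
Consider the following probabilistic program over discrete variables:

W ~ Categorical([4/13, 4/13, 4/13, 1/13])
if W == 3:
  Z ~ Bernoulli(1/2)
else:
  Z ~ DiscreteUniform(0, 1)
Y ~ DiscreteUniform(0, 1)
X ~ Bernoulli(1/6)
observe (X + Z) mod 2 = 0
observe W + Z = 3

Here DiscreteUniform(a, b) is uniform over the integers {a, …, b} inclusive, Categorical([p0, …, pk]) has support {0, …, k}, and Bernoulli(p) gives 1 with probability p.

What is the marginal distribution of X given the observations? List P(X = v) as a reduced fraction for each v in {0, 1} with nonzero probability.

Enumerate traces; 4 have nonzero weight after conditioning:
  (W=2, Z=1, Y=0, X=1) weight 1/78
  (W=2, Z=1, Y=1, X=1) weight 1/78
  (W=3, Z=0, Y=0, X=0) weight 5/312
  (W=3, Z=0, Y=1, X=0) weight 5/312
Group by X:
  weight(X=0) = 5/156
  weight(X=1) = 1/39
Total weight = 5/156 + 1/39 = 3/52
P(X=0 | obs) = 5/156 / 3/52 = 5/9
P(X=1 | obs) = 1/39 / 3/52 = 4/9

P(X=0) = 5/9, P(X=1) = 4/9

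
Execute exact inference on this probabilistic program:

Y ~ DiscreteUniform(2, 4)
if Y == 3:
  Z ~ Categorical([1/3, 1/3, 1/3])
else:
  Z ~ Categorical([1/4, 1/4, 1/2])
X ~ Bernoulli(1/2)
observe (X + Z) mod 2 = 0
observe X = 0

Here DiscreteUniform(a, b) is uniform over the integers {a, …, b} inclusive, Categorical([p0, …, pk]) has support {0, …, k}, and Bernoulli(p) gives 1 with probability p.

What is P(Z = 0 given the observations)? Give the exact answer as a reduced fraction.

Enumerate traces; 6 have nonzero weight after conditioning:
  (Y=2, Z=0, X=0) weight 1/24
  (Y=2, Z=2, X=0) weight 1/12
  (Y=3, Z=0, X=0) weight 1/18
  (Y=3, Z=2, X=0) weight 1/18
  (Y=4, Z=0, X=0) weight 1/24
  (Y=4, Z=2, X=0) weight 1/12
Group by Z:
  weight(Z=0) = 5/36
  weight(Z=2) = 2/9
Total weight = 5/36 + 2/9 = 13/36
P(Z=0 | obs) = 5/36 / 13/36 = 5/13
P(Z=2 | obs) = 2/9 / 13/36 = 8/13

P(Z = 0 | obs) = 5/13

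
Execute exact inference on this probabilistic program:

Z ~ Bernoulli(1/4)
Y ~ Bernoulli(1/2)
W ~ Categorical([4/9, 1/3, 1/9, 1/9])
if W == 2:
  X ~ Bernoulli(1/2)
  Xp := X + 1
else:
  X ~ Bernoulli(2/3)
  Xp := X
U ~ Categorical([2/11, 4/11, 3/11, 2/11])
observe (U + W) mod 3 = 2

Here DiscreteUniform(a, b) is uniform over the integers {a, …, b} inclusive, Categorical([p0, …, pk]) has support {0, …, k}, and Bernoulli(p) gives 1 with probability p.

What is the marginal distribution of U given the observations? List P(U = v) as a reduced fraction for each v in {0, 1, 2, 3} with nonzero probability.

P(U=0) = 2/31, P(U=1) = 12/31, P(U=2) = 15/31, P(U=3) = 2/31

Enumerate traces; 40 have nonzero weight after conditioning:
  (Z=0, Y=0, W=0, X=0, U=2) weight 1/66
  (Z=0, Y=0, W=0, X=1, U=2) weight 1/33
  (Z=0, Y=0, W=1, X=0, U=1) weight 1/66
  (Z=0, Y=0, W=1, X=1, U=1) weight 1/33
  (Z=0, Y=0, W=2, X=0, U=0) weight 1/264
  (Z=0, Y=0, W=2, X=0, U=3) weight 1/264
  (Z=0, Y=0, W=2, X=1, U=0) weight 1/264
  (Z=0, Y=0, W=2, X=1, U=3) weight 1/264
  … 32 more
Group by U:
  weight(U=0) = 2/99
  weight(U=1) = 4/33
  weight(U=2) = 5/33
  weight(U=3) = 2/99
Total weight = 2/99 + 4/33 + 5/33 + 2/99 = 31/99
P(U=0 | obs) = 2/99 / 31/99 = 2/31
P(U=1 | obs) = 4/33 / 31/99 = 12/31
P(U=2 | obs) = 5/33 / 31/99 = 15/31
P(U=3 | obs) = 2/99 / 31/99 = 2/31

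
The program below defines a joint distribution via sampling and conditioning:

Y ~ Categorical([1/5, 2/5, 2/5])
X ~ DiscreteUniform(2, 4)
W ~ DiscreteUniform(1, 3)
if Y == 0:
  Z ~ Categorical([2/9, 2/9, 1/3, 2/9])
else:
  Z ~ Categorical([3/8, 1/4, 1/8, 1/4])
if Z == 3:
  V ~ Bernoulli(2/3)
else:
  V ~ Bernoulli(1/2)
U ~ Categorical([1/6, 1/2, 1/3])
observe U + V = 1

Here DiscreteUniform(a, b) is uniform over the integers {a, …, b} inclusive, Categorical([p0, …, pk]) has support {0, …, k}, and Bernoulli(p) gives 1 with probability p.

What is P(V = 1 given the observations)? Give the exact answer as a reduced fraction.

P(V = 1 | obs) = 73/259

Enumerate traces; 216 have nonzero weight after conditioning:
  (Y=0, X=2, W=1, Z=0, V=0, U=1) weight 1/810
  (Y=0, X=2, W=1, Z=0, V=1, U=0) weight 1/2430
  (Y=0, X=2, W=1, Z=1, V=0, U=1) weight 1/810
  (Y=0, X=2, W=1, Z=1, V=1, U=0) weight 1/2430
  (Y=0, X=2, W=1, Z=2, V=0, U=1) weight 1/540
  (Y=0, X=2, W=1, Z=2, V=1, U=0) weight 1/1620
  (Y=0, X=2, W=1, Z=3, V=0, U=1) weight 1/1215
  (Y=0, X=2, W=1, Z=3, V=1, U=0) weight 2/3645
  … 208 more
Group by V:
  weight(V=0) = 31/135
  weight(V=1) = 73/810
Total weight = 31/135 + 73/810 = 259/810
P(V=0 | obs) = 31/135 / 259/810 = 186/259
P(V=1 | obs) = 73/810 / 259/810 = 73/259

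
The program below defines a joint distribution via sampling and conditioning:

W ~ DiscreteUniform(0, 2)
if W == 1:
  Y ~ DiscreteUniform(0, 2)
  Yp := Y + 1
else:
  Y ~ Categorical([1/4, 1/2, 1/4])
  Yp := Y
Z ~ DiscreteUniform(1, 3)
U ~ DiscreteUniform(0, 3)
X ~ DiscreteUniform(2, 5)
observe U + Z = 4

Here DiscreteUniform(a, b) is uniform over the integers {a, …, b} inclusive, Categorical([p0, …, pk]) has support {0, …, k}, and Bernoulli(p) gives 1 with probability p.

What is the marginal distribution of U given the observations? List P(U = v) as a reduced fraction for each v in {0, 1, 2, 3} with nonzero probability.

P(U=1) = 1/3, P(U=2) = 1/3, P(U=3) = 1/3

Enumerate traces; 108 have nonzero weight after conditioning:
  (W=0, Y=0, Z=1, U=3, X=2) weight 1/576
  (W=0, Y=0, Z=1, U=3, X=3) weight 1/576
  (W=0, Y=0, Z=1, U=3, X=4) weight 1/576
  (W=0, Y=0, Z=1, U=3, X=5) weight 1/576
  (W=0, Y=0, Z=2, U=2, X=2) weight 1/576
  (W=0, Y=0, Z=2, U=2, X=3) weight 1/576
  (W=0, Y=0, Z=2, U=2, X=4) weight 1/576
  (W=0, Y=0, Z=2, U=2, X=5) weight 1/576
  (W=0, Y=0, Z=3, U=1, X=2) weight 1/576
  … 99 more
Group by U:
  weight(U=1) = 1/12
  weight(U=2) = 1/12
  weight(U=3) = 1/12
Total weight = 1/12 + 1/12 + 1/12 = 1/4
P(U=1 | obs) = 1/12 / 1/4 = 1/3
P(U=2 | obs) = 1/12 / 1/4 = 1/3
P(U=3 | obs) = 1/12 / 1/4 = 1/3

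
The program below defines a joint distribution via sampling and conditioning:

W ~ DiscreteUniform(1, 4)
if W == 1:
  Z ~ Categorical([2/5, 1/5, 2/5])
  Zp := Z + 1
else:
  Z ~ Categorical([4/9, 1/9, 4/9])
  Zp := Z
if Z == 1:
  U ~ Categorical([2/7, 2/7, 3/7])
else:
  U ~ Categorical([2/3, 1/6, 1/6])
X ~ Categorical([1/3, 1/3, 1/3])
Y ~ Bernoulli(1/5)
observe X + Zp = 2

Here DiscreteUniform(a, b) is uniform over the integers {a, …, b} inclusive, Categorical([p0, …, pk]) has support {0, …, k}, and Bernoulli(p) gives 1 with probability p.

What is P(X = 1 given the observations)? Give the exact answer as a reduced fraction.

Enumerate traces; 66 have nonzero weight after conditioning:
  (W=1, Z=0, U=0, X=1, Y=0) weight 4/225
  (W=1, Z=0, U=0, X=1, Y=1) weight 1/225
  (W=1, Z=0, U=1, X=1, Y=0) weight 1/225
  (W=1, Z=0, U=1, X=1, Y=1) weight 1/900
  (W=1, Z=0, U=2, X=1, Y=0) weight 1/225
  (W=1, Z=0, U=2, X=1, Y=1) weight 1/900
  (W=1, Z=1, U=0, X=0, Y=0) weight 2/525
  (W=1, Z=1, U=0, X=0, Y=1) weight 1/1050
  (W=2, Z=0, U=0, X=2, Y=0) weight 8/405
  … 57 more
Group by X:
  weight(X=0) = 23/180
  weight(X=1) = 11/180
  weight(X=2) = 1/9
Total weight = 23/180 + 11/180 + 1/9 = 3/10
P(X=0 | obs) = 23/180 / 3/10 = 23/54
P(X=1 | obs) = 11/180 / 3/10 = 11/54
P(X=2 | obs) = 1/9 / 3/10 = 10/27

P(X = 1 | obs) = 11/54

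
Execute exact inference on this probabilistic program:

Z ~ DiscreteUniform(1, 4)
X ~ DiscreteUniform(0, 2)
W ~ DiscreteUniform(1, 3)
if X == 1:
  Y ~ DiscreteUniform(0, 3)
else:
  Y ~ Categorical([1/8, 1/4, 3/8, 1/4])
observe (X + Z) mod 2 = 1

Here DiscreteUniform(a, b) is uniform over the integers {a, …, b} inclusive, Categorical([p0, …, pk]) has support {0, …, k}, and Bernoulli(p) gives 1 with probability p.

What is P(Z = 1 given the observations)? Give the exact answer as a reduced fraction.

Enumerate traces; 72 have nonzero weight after conditioning:
  (Z=1, X=0, W=1, Y=0) weight 1/288
  (Z=1, X=0, W=1, Y=1) weight 1/144
  (Z=1, X=0, W=1, Y=2) weight 1/96
  (Z=1, X=0, W=1, Y=3) weight 1/144
  (Z=1, X=0, W=2, Y=0) weight 1/288
  (Z=1, X=0, W=2, Y=1) weight 1/144
  (Z=1, X=0, W=2, Y=2) weight 1/96
  (Z=1, X=0, W=2, Y=3) weight 1/144
  (Z=2, X=1, W=1, Y=0) weight 1/144
  (Z=3, X=0, W=1, Y=0) weight 1/288
  … 62 more
Group by Z:
  weight(Z=1) = 1/6
  weight(Z=2) = 1/12
  weight(Z=3) = 1/6
  weight(Z=4) = 1/12
Total weight = 1/6 + 1/12 + 1/6 + 1/12 = 1/2
P(Z=1 | obs) = 1/6 / 1/2 = 1/3
P(Z=2 | obs) = 1/12 / 1/2 = 1/6
P(Z=3 | obs) = 1/6 / 1/2 = 1/3
P(Z=4 | obs) = 1/12 / 1/2 = 1/6

P(Z = 1 | obs) = 1/3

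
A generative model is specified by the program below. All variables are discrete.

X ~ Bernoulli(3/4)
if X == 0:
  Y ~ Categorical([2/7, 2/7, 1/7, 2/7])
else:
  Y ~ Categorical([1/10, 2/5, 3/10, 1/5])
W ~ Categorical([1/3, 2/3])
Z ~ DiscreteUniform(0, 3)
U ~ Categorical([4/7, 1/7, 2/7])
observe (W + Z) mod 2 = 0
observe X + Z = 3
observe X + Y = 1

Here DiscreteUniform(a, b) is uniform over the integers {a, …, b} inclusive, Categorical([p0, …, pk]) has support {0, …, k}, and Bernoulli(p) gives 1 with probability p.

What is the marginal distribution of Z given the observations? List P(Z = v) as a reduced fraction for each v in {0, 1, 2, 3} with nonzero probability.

Enumerate traces; 6 have nonzero weight after conditioning:
  (X=0, Y=1, W=1, Z=3, U=0) weight 1/147
  (X=0, Y=1, W=1, Z=3, U=1) weight 1/588
  (X=0, Y=1, W=1, Z=3, U=2) weight 1/294
  (X=1, Y=0, W=0, Z=2, U=0) weight 1/280
  (X=1, Y=0, W=0, Z=2, U=1) weight 1/1120
  (X=1, Y=0, W=0, Z=2, U=2) weight 1/560
Group by Z:
  weight(Z=2) = 1/160
  weight(Z=3) = 1/84
Total weight = 1/160 + 1/84 = 61/3360
P(Z=2 | obs) = 1/160 / 61/3360 = 21/61
P(Z=3 | obs) = 1/84 / 61/3360 = 40/61

P(Z=2) = 21/61, P(Z=3) = 40/61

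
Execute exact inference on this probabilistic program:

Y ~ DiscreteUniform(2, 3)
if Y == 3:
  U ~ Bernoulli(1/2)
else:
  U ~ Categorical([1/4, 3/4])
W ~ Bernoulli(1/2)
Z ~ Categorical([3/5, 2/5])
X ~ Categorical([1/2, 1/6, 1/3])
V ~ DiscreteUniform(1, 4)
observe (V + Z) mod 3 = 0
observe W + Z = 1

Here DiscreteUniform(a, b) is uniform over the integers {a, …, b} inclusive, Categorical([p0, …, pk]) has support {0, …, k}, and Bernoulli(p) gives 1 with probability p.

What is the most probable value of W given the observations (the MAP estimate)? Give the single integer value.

argmax_v P(W = v | obs) = 1

Enumerate traces; 24 have nonzero weight after conditioning:
  (Y=2, U=0, W=0, Z=1, X=0, V=2) weight 1/320
  (Y=2, U=0, W=0, Z=1, X=1, V=2) weight 1/960
  (Y=2, U=0, W=0, Z=1, X=2, V=2) weight 1/480
  (Y=2, U=0, W=1, Z=0, X=0, V=3) weight 3/640
  (Y=2, U=0, W=1, Z=0, X=1, V=3) weight 1/640
  (Y=2, U=0, W=1, Z=0, X=2, V=3) weight 1/320
  (Y=2, U=1, W=0, Z=1, X=0, V=2) weight 3/320
  (Y=2, U=1, W=0, Z=1, X=1, V=2) weight 1/320
  … 16 more
Group by W:
  weight(W=0) = 1/20
  weight(W=1) = 3/40
Total weight = 1/20 + 3/40 = 1/8
P(W=0 | obs) = 1/20 / 1/8 = 2/5
P(W=1 | obs) = 3/40 / 1/8 = 3/5
argmax = 1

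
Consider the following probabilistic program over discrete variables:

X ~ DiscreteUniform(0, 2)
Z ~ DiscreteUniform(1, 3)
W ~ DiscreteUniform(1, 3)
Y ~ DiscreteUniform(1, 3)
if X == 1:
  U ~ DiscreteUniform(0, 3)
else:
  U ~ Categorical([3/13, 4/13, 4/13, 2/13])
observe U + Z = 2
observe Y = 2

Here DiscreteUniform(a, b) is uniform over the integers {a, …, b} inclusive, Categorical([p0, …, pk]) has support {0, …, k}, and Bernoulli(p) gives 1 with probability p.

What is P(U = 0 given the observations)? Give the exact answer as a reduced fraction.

P(U = 0 | obs) = 37/82

Enumerate traces; 18 have nonzero weight after conditioning:
  (X=0, Z=1, W=1, Y=2, U=1) weight 4/1053
  (X=0, Z=1, W=2, Y=2, U=1) weight 4/1053
  (X=0, Z=1, W=3, Y=2, U=1) weight 4/1053
  (X=0, Z=2, W=1, Y=2, U=0) weight 1/351
  (X=0, Z=2, W=2, Y=2, U=0) weight 1/351
  (X=0, Z=2, W=3, Y=2, U=0) weight 1/351
  (X=1, Z=1, W=1, Y=2, U=1) weight 1/324
  (X=1, Z=1, W=2, Y=2, U=1) weight 1/324
  … 10 more
Group by U:
  weight(U=0) = 37/1404
  weight(U=1) = 5/156
Total weight = 37/1404 + 5/156 = 41/702
P(U=0 | obs) = 37/1404 / 41/702 = 37/82
P(U=1 | obs) = 5/156 / 41/702 = 45/82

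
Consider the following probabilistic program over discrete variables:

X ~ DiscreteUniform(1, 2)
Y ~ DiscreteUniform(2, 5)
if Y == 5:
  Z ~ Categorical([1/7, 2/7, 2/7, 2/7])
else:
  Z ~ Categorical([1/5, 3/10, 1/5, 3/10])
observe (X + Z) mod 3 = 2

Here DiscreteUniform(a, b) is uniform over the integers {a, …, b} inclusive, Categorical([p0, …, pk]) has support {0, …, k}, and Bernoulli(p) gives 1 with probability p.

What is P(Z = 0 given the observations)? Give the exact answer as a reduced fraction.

Enumerate traces; 12 have nonzero weight after conditioning:
  (X=1, Y=2, Z=1) weight 3/80
  (X=1, Y=3, Z=1) weight 3/80
  (X=1, Y=4, Z=1) weight 3/80
  (X=1, Y=5, Z=1) weight 1/28
  (X=2, Y=2, Z=0) weight 1/40
  (X=2, Y=2, Z=3) weight 3/80
  (X=2, Y=3, Z=0) weight 1/40
  (X=2, Y=3, Z=3) weight 3/80
  … 4 more
Group by Z:
  weight(Z=0) = 13/140
  weight(Z=1) = 83/560
  weight(Z=3) = 83/560
Total weight = 13/140 + 83/560 + 83/560 = 109/280
P(Z=0 | obs) = 13/140 / 109/280 = 26/109
P(Z=1 | obs) = 83/560 / 109/280 = 83/218
P(Z=3 | obs) = 83/560 / 109/280 = 83/218

P(Z = 0 | obs) = 26/109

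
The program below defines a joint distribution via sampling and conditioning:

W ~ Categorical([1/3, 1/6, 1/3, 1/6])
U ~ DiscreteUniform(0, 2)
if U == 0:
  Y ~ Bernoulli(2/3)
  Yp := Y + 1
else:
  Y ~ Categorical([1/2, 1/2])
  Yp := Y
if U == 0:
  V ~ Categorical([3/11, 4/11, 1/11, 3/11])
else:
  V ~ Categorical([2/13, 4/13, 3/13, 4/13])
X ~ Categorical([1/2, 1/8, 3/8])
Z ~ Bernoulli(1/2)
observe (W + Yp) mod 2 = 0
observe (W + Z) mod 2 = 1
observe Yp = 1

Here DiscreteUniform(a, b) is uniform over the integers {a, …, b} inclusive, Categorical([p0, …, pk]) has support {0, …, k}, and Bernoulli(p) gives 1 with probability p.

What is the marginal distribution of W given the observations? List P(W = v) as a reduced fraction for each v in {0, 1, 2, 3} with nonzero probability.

P(W=1) = 1/2, P(W=3) = 1/2

Enumerate traces; 72 have nonzero weight after conditioning:
  (W=1, U=0, Y=0, V=0, X=0, Z=0) weight 1/792
  (W=1, U=0, Y=0, V=0, X=1, Z=0) weight 1/3168
  (W=1, U=0, Y=0, V=0, X=2, Z=0) weight 1/1056
  (W=1, U=0, Y=0, V=1, X=0, Z=0) weight 1/594
  (W=1, U=0, Y=0, V=1, X=1, Z=0) weight 1/2376
  (W=1, U=0, Y=0, V=1, X=2, Z=0) weight 1/792
  (W=1, U=0, Y=0, V=2, X=0, Z=0) weight 1/2376
  (W=1, U=0, Y=0, V=2, X=1, Z=0) weight 1/9504
  (W=3, U=0, Y=0, V=0, X=0, Z=0) weight 1/792
  … 63 more
Group by W:
  weight(W=1) = 1/27
  weight(W=3) = 1/27
Total weight = 1/27 + 1/27 = 2/27
P(W=1 | obs) = 1/27 / 2/27 = 1/2
P(W=3 | obs) = 1/27 / 2/27 = 1/2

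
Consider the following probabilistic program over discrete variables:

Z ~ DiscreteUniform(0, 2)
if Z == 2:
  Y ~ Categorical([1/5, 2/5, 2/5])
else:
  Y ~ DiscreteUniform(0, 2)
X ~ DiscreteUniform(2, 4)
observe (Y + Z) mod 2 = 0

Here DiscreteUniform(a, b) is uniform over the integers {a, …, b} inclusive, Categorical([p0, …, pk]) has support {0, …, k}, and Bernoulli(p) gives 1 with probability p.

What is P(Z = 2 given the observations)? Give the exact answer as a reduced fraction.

Enumerate traces; 15 have nonzero weight after conditioning:
  (Z=0, Y=0, X=2) weight 1/27
  (Z=0, Y=0, X=3) weight 1/27
  (Z=0, Y=0, X=4) weight 1/27
  (Z=0, Y=2, X=2) weight 1/27
  (Z=0, Y=2, X=3) weight 1/27
  (Z=0, Y=2, X=4) weight 1/27
  (Z=1, Y=1, X=2) weight 1/27
  (Z=1, Y=1, X=3) weight 1/27
  (Z=2, Y=0, X=2) weight 1/45
  … 6 more
Group by Z:
  weight(Z=0) = 2/9
  weight(Z=1) = 1/9
  weight(Z=2) = 1/5
Total weight = 2/9 + 1/9 + 1/5 = 8/15
P(Z=0 | obs) = 2/9 / 8/15 = 5/12
P(Z=1 | obs) = 1/9 / 8/15 = 5/24
P(Z=2 | obs) = 1/5 / 8/15 = 3/8

P(Z = 2 | obs) = 3/8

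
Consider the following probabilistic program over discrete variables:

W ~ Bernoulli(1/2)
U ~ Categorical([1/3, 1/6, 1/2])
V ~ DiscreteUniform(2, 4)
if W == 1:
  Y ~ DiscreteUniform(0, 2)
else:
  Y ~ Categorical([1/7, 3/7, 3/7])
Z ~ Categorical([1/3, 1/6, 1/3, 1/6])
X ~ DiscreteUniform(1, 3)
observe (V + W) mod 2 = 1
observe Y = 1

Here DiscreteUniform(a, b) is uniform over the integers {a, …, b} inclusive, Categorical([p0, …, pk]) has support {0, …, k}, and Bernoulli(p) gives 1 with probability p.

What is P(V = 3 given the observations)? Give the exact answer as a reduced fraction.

P(V = 3 | obs) = 9/23

Enumerate traces; 108 have nonzero weight after conditioning:
  (W=0, U=0, V=3, Y=1, Z=0, X=1) weight 1/378
  (W=0, U=0, V=3, Y=1, Z=0, X=2) weight 1/378
  (W=0, U=0, V=3, Y=1, Z=0, X=3) weight 1/378
  (W=0, U=0, V=3, Y=1, Z=1, X=1) weight 1/756
  (W=0, U=0, V=3, Y=1, Z=1, X=2) weight 1/756
  (W=0, U=0, V=3, Y=1, Z=1, X=3) weight 1/756
  (W=0, U=0, V=3, Y=1, Z=2, X=1) weight 1/378
  (W=0, U=0, V=3, Y=1, Z=2, X=2) weight 1/378
  (W=1, U=0, V=2, Y=1, Z=0, X=1) weight 1/486
  (W=1, U=0, V=4, Y=1, Z=0, X=1) weight 1/486
  … 98 more
Group by V:
  weight(V=2) = 1/18
  weight(V=3) = 1/14
  weight(V=4) = 1/18
Total weight = 1/18 + 1/14 + 1/18 = 23/126
P(V=2 | obs) = 1/18 / 23/126 = 7/23
P(V=3 | obs) = 1/14 / 23/126 = 9/23
P(V=4 | obs) = 1/18 / 23/126 = 7/23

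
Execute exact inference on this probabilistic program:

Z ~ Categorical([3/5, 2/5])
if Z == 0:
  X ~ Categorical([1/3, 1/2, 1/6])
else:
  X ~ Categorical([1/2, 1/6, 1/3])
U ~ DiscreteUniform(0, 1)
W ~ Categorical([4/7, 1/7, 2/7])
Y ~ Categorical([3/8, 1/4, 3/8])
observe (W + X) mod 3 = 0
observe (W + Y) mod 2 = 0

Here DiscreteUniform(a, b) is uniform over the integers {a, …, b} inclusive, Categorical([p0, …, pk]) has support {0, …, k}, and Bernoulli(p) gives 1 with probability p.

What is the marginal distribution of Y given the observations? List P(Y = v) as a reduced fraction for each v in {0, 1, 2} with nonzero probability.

Enumerate traces; 20 have nonzero weight after conditioning:
  (Z=0, X=0, U=0, W=0, Y=0) weight 3/140
  (Z=0, X=0, U=0, W=0, Y=2) weight 3/140
  (Z=0, X=0, U=1, W=0, Y=0) weight 3/140
  (Z=0, X=0, U=1, W=0, Y=2) weight 3/140
  (Z=0, X=1, U=0, W=2, Y=0) weight 9/560
  (Z=0, X=1, U=0, W=2, Y=2) weight 9/560
  (Z=0, X=1, U=1, W=2, Y=0) weight 9/560
  (Z=0, X=1, U=1, W=2, Y=2) weight 9/560
  (Z=0, X=2, U=0, W=1, Y=1) weight 1/560
  … 11 more
Group by Y:
  weight(Y=0) = 1/8
  weight(Y=1) = 1/120
  weight(Y=2) = 1/8
Total weight = 1/8 + 1/120 + 1/8 = 31/120
P(Y=0 | obs) = 1/8 / 31/120 = 15/31
P(Y=1 | obs) = 1/120 / 31/120 = 1/31
P(Y=2 | obs) = 1/8 / 31/120 = 15/31

P(Y=0) = 15/31, P(Y=1) = 1/31, P(Y=2) = 15/31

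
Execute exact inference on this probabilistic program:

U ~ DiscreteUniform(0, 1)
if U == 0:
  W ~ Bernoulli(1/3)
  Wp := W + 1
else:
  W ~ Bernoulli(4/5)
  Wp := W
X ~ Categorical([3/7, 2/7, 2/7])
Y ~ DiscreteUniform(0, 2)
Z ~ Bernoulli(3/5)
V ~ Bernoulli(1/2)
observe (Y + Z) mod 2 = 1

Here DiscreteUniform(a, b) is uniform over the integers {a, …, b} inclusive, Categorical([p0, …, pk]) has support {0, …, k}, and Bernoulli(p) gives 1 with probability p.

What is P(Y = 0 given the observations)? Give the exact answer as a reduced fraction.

P(Y = 0 | obs) = 3/8

Enumerate traces; 72 have nonzero weight after conditioning:
  (U=0, W=0, X=0, Y=0, Z=1, V=0) weight 1/70
  (U=0, W=0, X=0, Y=0, Z=1, V=1) weight 1/70
  (U=0, W=0, X=0, Y=1, Z=0, V=0) weight 1/105
  (U=0, W=0, X=0, Y=1, Z=0, V=1) weight 1/105
  (U=0, W=0, X=0, Y=2, Z=1, V=0) weight 1/70
  (U=0, W=0, X=0, Y=2, Z=1, V=1) weight 1/70
  (U=0, W=0, X=1, Y=0, Z=1, V=0) weight 1/105
  (U=0, W=0, X=1, Y=0, Z=1, V=1) weight 1/105
  … 64 more
Group by Y:
  weight(Y=0) = 1/5
  weight(Y=1) = 2/15
  weight(Y=2) = 1/5
Total weight = 1/5 + 2/15 + 1/5 = 8/15
P(Y=0 | obs) = 1/5 / 8/15 = 3/8
P(Y=1 | obs) = 2/15 / 8/15 = 1/4
P(Y=2 | obs) = 1/5 / 8/15 = 3/8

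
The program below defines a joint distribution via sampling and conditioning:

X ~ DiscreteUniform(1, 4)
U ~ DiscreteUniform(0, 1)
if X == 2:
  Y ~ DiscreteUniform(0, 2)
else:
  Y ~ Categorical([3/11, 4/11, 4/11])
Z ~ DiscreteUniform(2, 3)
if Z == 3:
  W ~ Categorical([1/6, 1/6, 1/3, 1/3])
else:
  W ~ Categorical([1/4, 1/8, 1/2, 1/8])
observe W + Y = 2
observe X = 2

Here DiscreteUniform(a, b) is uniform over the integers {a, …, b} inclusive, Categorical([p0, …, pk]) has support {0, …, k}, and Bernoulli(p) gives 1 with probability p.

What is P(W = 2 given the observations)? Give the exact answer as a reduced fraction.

P(W = 2 | obs) = 20/37

Enumerate traces; 12 have nonzero weight after conditioning:
  (X=2, U=0, Y=0, Z=2, W=2) weight 1/96
  (X=2, U=0, Y=0, Z=3, W=2) weight 1/144
  (X=2, U=0, Y=1, Z=2, W=1) weight 1/384
  (X=2, U=0, Y=1, Z=3, W=1) weight 1/288
  (X=2, U=0, Y=2, Z=2, W=0) weight 1/192
  (X=2, U=0, Y=2, Z=3, W=0) weight 1/288
  (X=2, U=1, Y=0, Z=2, W=2) weight 1/96
  (X=2, U=1, Y=0, Z=3, W=2) weight 1/144
  … 4 more
Group by W:
  weight(W=0) = 5/288
  weight(W=1) = 7/576
  weight(W=2) = 5/144
Total weight = 5/288 + 7/576 + 5/144 = 37/576
P(W=0 | obs) = 5/288 / 37/576 = 10/37
P(W=1 | obs) = 7/576 / 37/576 = 7/37
P(W=2 | obs) = 5/144 / 37/576 = 20/37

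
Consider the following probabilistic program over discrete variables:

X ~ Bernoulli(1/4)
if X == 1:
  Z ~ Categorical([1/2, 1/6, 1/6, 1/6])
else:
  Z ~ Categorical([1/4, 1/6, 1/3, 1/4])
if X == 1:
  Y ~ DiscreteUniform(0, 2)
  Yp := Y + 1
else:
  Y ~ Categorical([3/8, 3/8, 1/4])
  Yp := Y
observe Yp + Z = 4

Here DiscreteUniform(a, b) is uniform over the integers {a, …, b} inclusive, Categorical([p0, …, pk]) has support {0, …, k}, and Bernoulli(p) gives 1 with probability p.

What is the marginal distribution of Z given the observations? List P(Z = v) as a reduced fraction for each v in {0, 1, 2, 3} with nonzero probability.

Enumerate traces; 5 have nonzero weight after conditioning:
  (X=0, Z=2, Y=2) weight 1/16
  (X=0, Z=3, Y=1) weight 9/128
  (X=1, Z=1, Y=2) weight 1/72
  (X=1, Z=2, Y=1) weight 1/72
  (X=1, Z=3, Y=0) weight 1/72
Group by Z:
  weight(Z=1) = 1/72
  weight(Z=2) = 11/144
  weight(Z=3) = 97/1152
Total weight = 1/72 + 11/144 + 97/1152 = 67/384
P(Z=1 | obs) = 1/72 / 67/384 = 16/201
P(Z=2 | obs) = 11/144 / 67/384 = 88/201
P(Z=3 | obs) = 97/1152 / 67/384 = 97/201

P(Z=1) = 16/201, P(Z=2) = 88/201, P(Z=3) = 97/201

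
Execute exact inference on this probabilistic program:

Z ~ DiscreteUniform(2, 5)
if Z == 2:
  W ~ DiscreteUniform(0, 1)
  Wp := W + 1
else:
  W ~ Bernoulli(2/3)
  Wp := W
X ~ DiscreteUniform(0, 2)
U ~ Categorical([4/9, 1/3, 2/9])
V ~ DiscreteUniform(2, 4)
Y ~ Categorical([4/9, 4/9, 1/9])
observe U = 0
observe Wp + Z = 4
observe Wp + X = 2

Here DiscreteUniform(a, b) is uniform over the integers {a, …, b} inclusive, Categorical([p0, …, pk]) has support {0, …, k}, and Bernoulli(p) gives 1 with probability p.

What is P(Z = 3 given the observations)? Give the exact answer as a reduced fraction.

Enumerate traces; 27 have nonzero weight after conditioning:
  (Z=2, W=1, X=0, U=0, V=2, Y=0) weight 2/729
  (Z=2, W=1, X=0, U=0, V=2, Y=1) weight 2/729
  (Z=2, W=1, X=0, U=0, V=2, Y=2) weight 1/1458
  (Z=2, W=1, X=0, U=0, V=3, Y=0) weight 2/729
  (Z=2, W=1, X=0, U=0, V=3, Y=1) weight 2/729
  (Z=2, W=1, X=0, U=0, V=3, Y=2) weight 1/1458
  (Z=2, W=1, X=0, U=0, V=4, Y=0) weight 2/729
  (Z=2, W=1, X=0, U=0, V=4, Y=1) weight 2/729
  (Z=3, W=1, X=1, U=0, V=2, Y=0) weight 8/2187
  (Z=4, W=0, X=2, U=0, V=2, Y=0) weight 4/2187
  … 17 more
Group by Z:
  weight(Z=2) = 1/54
  weight(Z=3) = 2/81
  weight(Z=4) = 1/81
Total weight = 1/54 + 2/81 + 1/81 = 1/18
P(Z=2 | obs) = 1/54 / 1/18 = 1/3
P(Z=3 | obs) = 2/81 / 1/18 = 4/9
P(Z=4 | obs) = 1/81 / 1/18 = 2/9

P(Z = 3 | obs) = 4/9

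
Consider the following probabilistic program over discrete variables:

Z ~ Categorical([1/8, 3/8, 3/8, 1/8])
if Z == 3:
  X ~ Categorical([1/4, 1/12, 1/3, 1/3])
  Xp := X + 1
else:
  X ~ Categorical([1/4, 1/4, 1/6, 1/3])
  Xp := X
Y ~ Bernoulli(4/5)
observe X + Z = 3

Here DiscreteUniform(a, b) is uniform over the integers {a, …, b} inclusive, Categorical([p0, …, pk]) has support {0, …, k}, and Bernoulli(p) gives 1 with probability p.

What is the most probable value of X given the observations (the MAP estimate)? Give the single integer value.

Enumerate traces; 8 have nonzero weight after conditioning:
  (Z=0, X=3, Y=0) weight 1/120
  (Z=0, X=3, Y=1) weight 1/30
  (Z=1, X=2, Y=0) weight 1/80
  (Z=1, X=2, Y=1) weight 1/20
  (Z=2, X=1, Y=0) weight 3/160
  (Z=2, X=1, Y=1) weight 3/40
  (Z=3, X=0, Y=0) weight 1/160
  (Z=3, X=0, Y=1) weight 1/40
Group by X:
  weight(X=0) = 1/32
  weight(X=1) = 3/32
  weight(X=2) = 1/16
  weight(X=3) = 1/24
Total weight = 1/32 + 3/32 + 1/16 + 1/24 = 11/48
P(X=0 | obs) = 1/32 / 11/48 = 3/22
P(X=1 | obs) = 3/32 / 11/48 = 9/22
P(X=2 | obs) = 1/16 / 11/48 = 3/11
P(X=3 | obs) = 1/24 / 11/48 = 2/11
argmax = 1

argmax_v P(X = v | obs) = 1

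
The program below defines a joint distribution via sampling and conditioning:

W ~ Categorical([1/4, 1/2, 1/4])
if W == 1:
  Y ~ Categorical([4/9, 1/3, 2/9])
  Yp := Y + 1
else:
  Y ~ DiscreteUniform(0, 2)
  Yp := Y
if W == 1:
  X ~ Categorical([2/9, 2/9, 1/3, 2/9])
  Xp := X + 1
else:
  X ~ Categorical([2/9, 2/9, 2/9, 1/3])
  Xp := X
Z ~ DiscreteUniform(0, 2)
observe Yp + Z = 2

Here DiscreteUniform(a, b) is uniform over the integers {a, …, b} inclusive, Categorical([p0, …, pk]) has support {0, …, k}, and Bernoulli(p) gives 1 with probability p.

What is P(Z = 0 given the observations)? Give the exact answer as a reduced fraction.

Enumerate traces; 32 have nonzero weight after conditioning:
  (W=0, Y=0, X=0, Z=2) weight 1/162
  (W=0, Y=0, X=1, Z=2) weight 1/162
  (W=0, Y=0, X=2, Z=2) weight 1/162
  (W=0, Y=0, X=3, Z=2) weight 1/108
  (W=0, Y=1, X=0, Z=1) weight 1/162
  (W=0, Y=1, X=1, Z=1) weight 1/162
  (W=0, Y=1, X=2, Z=1) weight 1/162
  (W=0, Y=1, X=3, Z=1) weight 1/108
  (W=0, Y=2, X=0, Z=0) weight 1/162
  … 23 more
Group by Z:
  weight(Z=0) = 1/9
  weight(Z=1) = 7/54
  weight(Z=2) = 1/18
Total weight = 1/9 + 7/54 + 1/18 = 8/27
P(Z=0 | obs) = 1/9 / 8/27 = 3/8
P(Z=1 | obs) = 7/54 / 8/27 = 7/16
P(Z=2 | obs) = 1/18 / 8/27 = 3/16

P(Z = 0 | obs) = 3/8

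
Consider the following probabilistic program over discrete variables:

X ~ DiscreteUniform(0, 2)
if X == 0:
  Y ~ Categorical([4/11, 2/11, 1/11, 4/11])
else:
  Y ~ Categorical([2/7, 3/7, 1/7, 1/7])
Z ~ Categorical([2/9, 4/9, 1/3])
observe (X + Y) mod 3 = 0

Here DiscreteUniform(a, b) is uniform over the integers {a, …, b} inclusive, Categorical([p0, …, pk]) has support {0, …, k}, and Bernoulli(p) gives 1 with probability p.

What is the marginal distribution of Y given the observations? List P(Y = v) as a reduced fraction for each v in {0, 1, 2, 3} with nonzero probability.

P(Y=0) = 7/25, P(Y=1) = 33/100, P(Y=2) = 11/100, P(Y=3) = 7/25

Enumerate traces; 12 have nonzero weight after conditioning:
  (X=0, Y=0, Z=0) weight 8/297
  (X=0, Y=0, Z=1) weight 16/297
  (X=0, Y=0, Z=2) weight 4/99
  (X=0, Y=3, Z=0) weight 8/297
  (X=0, Y=3, Z=1) weight 16/297
  (X=0, Y=3, Z=2) weight 4/99
  (X=1, Y=2, Z=0) weight 2/189
  (X=1, Y=2, Z=1) weight 4/189
  (X=2, Y=1, Z=0) weight 2/63
  … 3 more
Group by Y:
  weight(Y=0) = 4/33
  weight(Y=1) = 1/7
  weight(Y=2) = 1/21
  weight(Y=3) = 4/33
Total weight = 4/33 + 1/7 + 1/21 + 4/33 = 100/231
P(Y=0 | obs) = 4/33 / 100/231 = 7/25
P(Y=1 | obs) = 1/7 / 100/231 = 33/100
P(Y=2 | obs) = 1/21 / 100/231 = 11/100
P(Y=3 | obs) = 4/33 / 100/231 = 7/25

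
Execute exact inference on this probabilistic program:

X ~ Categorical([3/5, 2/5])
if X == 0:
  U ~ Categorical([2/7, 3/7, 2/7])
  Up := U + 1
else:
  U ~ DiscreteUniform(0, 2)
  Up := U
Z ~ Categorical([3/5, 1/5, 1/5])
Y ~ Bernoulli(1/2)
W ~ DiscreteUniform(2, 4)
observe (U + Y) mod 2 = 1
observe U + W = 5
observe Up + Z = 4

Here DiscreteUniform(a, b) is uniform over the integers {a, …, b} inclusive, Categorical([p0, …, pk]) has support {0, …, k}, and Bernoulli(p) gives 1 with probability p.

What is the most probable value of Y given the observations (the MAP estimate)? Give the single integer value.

argmax_v P(Y = v | obs) = 1

Enumerate traces; 3 have nonzero weight after conditioning:
  (X=0, U=1, Z=2, Y=0, W=4) weight 3/350
  (X=0, U=2, Z=1, Y=1, W=3) weight 1/175
  (X=1, U=2, Z=2, Y=1, W=3) weight 1/225
Group by Y:
  weight(Y=0) = 3/350
  weight(Y=1) = 16/1575
Total weight = 3/350 + 16/1575 = 59/3150
P(Y=0 | obs) = 3/350 / 59/3150 = 27/59
P(Y=1 | obs) = 16/1575 / 59/3150 = 32/59
argmax = 1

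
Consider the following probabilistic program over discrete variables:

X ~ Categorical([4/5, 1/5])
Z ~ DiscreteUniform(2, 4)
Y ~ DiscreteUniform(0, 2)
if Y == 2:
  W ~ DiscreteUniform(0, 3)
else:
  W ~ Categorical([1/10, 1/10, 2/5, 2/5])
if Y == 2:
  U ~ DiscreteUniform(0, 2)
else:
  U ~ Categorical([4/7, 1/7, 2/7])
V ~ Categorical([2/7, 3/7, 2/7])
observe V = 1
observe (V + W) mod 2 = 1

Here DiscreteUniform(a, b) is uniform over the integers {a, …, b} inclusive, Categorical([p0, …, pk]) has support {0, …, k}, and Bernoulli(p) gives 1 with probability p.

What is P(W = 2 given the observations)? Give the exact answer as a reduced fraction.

Enumerate traces; 108 have nonzero weight after conditioning:
  (X=0, Z=2, Y=0, W=0, U=0, V=1) weight 8/3675
  (X=0, Z=2, Y=0, W=0, U=1, V=1) weight 2/3675
  (X=0, Z=2, Y=0, W=0, U=2, V=1) weight 4/3675
  (X=0, Z=2, Y=0, W=2, U=0, V=1) weight 32/3675
  (X=0, Z=2, Y=0, W=2, U=1, V=1) weight 8/3675
  (X=0, Z=2, Y=0, W=2, U=2, V=1) weight 16/3675
  (X=0, Z=2, Y=1, W=0, U=0, V=1) weight 8/3675
  (X=0, Z=2, Y=1, W=0, U=1, V=1) weight 2/3675
  … 100 more
Group by W:
  weight(W=0) = 9/140
  weight(W=2) = 3/20
Total weight = 9/140 + 3/20 = 3/14
P(W=0 | obs) = 9/140 / 3/14 = 3/10
P(W=2 | obs) = 3/20 / 3/14 = 7/10

P(W = 2 | obs) = 7/10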